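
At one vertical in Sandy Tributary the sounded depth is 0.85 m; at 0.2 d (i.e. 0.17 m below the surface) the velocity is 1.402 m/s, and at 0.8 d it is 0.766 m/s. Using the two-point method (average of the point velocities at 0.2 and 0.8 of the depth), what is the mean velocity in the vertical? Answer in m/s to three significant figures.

1.08 m/s

v̄ = (1.402 + 0.766) / 2 = 1.084 m/s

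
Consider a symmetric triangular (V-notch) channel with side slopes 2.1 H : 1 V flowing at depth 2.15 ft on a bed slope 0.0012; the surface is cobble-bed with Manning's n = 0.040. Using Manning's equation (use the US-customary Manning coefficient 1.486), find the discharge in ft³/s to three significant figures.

12.2 ft³/s

A = z·y² = 2.1×2.15² = 9.707 ft²
P = 2y√(1+z²) = 2×2.15×√(1+2.1²) = 10.00 ft
R = A/P = 9.707/10.00 = 0.9706 ft
Q = (1.486/n)·A·R^(2/3)·S^(1/2) = (1.486/0.040) × 9.707 × 0.9706^(2/3) × 0.0012^(1/2) = 12.25 ft³/s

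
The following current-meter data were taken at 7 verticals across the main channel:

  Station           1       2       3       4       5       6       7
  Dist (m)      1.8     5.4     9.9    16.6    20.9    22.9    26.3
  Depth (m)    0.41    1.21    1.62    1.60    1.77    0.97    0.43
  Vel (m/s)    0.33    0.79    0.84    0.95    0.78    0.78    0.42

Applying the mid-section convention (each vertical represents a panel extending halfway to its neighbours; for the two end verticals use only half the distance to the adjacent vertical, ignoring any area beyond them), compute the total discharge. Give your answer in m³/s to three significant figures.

w_1 = (5.4 − 1.8)/2 = 1.8 m; q_1 = 0.33 × 0.41 × 1.8 = 0.2435 m³/s
w_2 = (9.9 − 1.8)/2 = 4.05 m; q_2 = 0.79 × 1.21 × 4.05 = 3.871 m³/s
w_3 = (16.6 − 5.4)/2 = 5.6 m; q_3 = 0.84 × 1.62 × 5.6 = 7.620 m³/s
w_4 = (20.9 − 9.9)/2 = 5.5 m; q_4 = 0.95 × 1.60 × 5.5 = 8.360 m³/s
w_5 = (22.9 − 16.6)/2 = 3.15 m; q_5 = 0.78 × 1.77 × 3.15 = 4.349 m³/s
w_6 = (26.3 − 20.9)/2 = 2.7 m; q_6 = 0.78 × 0.97 × 2.7 = 2.043 m³/s
w_7 = (26.3 − 22.9)/2 = 1.7 m; q_7 = 0.42 × 0.43 × 1.7 = 0.3070 m³/s
Q = Σ qᵢ = 26.79 m³/s

26.8 m³/s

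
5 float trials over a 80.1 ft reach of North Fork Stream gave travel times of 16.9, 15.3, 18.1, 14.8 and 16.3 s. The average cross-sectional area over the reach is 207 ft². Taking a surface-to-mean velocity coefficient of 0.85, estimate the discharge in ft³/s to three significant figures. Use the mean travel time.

t̄ = (16.9 + 15.3 + 18.1 + 14.8 + 16.3) / 5 = 16.28 s
v_surface = L / t̄ = 80.1 / 16.28 = 4.920 ft/s
v_mean = 0.85 × 4.920 = 4.182 ft/s
Q = A × v_mean = 207 × 4.182 = 865.7 ft³/s

866 ft³/s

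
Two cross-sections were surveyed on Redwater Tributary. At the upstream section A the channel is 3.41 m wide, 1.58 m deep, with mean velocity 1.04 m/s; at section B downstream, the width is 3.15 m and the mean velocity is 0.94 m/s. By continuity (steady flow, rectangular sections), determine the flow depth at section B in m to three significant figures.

Q = A₁V₁ = (3.41×1.58) × 1.04 = 5.603 m³/s
d₂ = Q/(b₂ V₂) = 5.603/(3.15×0.94) = 1.892 m

1.89 m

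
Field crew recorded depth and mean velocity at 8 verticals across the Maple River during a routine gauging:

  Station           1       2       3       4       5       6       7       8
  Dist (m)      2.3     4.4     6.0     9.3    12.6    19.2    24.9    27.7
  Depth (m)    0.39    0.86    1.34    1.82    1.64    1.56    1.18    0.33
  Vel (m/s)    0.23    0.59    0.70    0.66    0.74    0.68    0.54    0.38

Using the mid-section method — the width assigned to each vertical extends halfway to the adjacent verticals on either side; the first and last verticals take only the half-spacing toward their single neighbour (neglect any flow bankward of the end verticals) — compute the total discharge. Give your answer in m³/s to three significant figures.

22.7 m³/s

w_1 = (4.4 − 2.3)/2 = 1.05 m; q_1 = 0.23 × 0.39 × 1.05 = 0.09419 m³/s
w_2 = (6.0 − 2.3)/2 = 1.85 m; q_2 = 0.59 × 0.86 × 1.85 = 0.9387 m³/s
w_3 = (9.3 − 4.4)/2 = 2.45 m; q_3 = 0.70 × 1.34 × 2.45 = 2.298 m³/s
w_4 = (12.6 − 6.0)/2 = 3.3 m; q_4 = 0.66 × 1.82 × 3.3 = 3.964 m³/s
w_5 = (19.2 − 9.3)/2 = 4.95 m; q_5 = 0.74 × 1.64 × 4.95 = 6.007 m³/s
w_6 = (24.9 − 12.6)/2 = 6.15 m; q_6 = 0.68 × 1.56 × 6.15 = 6.524 m³/s
w_7 = (27.7 − 19.2)/2 = 4.25 m; q_7 = 0.54 × 1.18 × 4.25 = 2.708 m³/s
w_8 = (27.7 − 24.9)/2 = 1.4 m; q_8 = 0.38 × 0.33 × 1.4 = 0.1756 m³/s
Q = Σ qᵢ = 22.71 m³/s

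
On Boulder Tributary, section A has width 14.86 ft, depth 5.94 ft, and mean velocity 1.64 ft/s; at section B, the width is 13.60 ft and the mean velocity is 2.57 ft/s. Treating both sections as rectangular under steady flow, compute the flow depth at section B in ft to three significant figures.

4.14 ft

Q = A₁V₁ = (14.86×5.94) × 1.64 = 144.8 ft³/s
d₂ = Q/(b₂ V₂) = 144.8/(13.60×2.57) = 4.142 ft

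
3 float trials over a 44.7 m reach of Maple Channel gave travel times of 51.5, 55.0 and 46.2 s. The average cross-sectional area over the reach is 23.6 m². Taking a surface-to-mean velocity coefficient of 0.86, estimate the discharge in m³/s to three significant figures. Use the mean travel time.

17.8 m³/s

t̄ = (51.5 + 55.0 + 46.2) / 3 = 50.9 s
v_surface = L / t̄ = 44.7 / 50.9 = 0.8782 m/s
v_mean = 0.86 × 0.8782 = 0.7552 m/s
Q = A × v_mean = 23.6 × 0.7552 = 17.82 m³/s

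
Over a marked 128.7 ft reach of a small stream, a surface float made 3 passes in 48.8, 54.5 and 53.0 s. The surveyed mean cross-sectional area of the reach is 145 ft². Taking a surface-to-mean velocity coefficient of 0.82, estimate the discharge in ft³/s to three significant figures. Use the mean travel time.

t̄ = (48.8 + 54.5 + 53.0) / 3 = 52.1 s
v_surface = L / t̄ = 128.7 / 52.1 = 2.470 ft/s
v_mean = 0.82 × 2.470 = 2.026 ft/s
Q = A × v_mean = 145 × 2.026 = 293.7 ft³/s

294 ft³/s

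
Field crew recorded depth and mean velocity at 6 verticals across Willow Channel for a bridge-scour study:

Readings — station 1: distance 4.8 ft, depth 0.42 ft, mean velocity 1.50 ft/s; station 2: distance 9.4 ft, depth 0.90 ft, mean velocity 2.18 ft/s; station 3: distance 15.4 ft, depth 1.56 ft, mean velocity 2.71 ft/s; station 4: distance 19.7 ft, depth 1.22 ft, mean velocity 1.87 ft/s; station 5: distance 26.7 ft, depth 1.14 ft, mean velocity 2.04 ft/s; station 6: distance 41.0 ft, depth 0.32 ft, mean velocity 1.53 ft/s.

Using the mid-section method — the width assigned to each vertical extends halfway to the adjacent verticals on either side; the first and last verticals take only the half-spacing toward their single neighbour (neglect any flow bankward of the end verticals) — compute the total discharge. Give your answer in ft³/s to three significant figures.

74.8 ft³/s

w_1 = (9.4 − 4.8)/2 = 2.3 ft; q_1 = 1.50 × 0.42 × 2.3 = 1.449 ft³/s
w_2 = (15.4 − 4.8)/2 = 5.3 ft; q_2 = 2.18 × 0.90 × 5.3 = 10.40 ft³/s
w_3 = (19.7 − 9.4)/2 = 5.15 ft; q_3 = 2.71 × 1.56 × 5.15 = 21.77 ft³/s
w_4 = (26.7 − 15.4)/2 = 5.65 ft; q_4 = 1.87 × 1.22 × 5.65 = 12.89 ft³/s
w_5 = (41.0 − 19.7)/2 = 10.65 ft; q_5 = 2.04 × 1.14 × 10.65 = 24.77 ft³/s
w_6 = (41.0 − 26.7)/2 = 7.15 ft; q_6 = 1.53 × 0.32 × 7.15 = 3.501 ft³/s
Q = Σ qᵢ = 74.78 ft³/s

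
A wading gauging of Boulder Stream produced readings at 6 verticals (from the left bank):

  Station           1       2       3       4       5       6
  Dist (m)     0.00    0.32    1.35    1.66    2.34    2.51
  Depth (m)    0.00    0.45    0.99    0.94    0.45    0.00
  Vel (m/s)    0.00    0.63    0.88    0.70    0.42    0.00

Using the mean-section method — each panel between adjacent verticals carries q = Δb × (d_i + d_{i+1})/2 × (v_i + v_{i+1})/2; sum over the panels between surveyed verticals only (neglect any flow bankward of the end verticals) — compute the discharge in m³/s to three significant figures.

1.09 m³/s

Panel 1-2: Δb = 0.32 m, d̄ = (0.00+0.45)/2 = 0.225, v̄ = (0.00+0.63)/2 = 0.315 → q = 0.32×0.225×0.315 = 0.02268 m³/s
Panel 2-3: Δb = 1.03 m, d̄ = (0.45+0.99)/2 = 0.72, v̄ = (0.63+0.88)/2 = 0.755 → q = 1.03×0.72×0.755 = 0.5599 m³/s
Panel 3-4: Δb = 0.31 m, d̄ = (0.99+0.94)/2 = 0.965, v̄ = (0.88+0.70)/2 = 0.79 → q = 0.31×0.965×0.79 = 0.2363 m³/s
Panel 4-5: Δb = 0.68 m, d̄ = (0.94+0.45)/2 = 0.695, v̄ = (0.70+0.42)/2 = 0.56 → q = 0.68×0.695×0.56 = 0.2647 m³/s
Panel 5-6: Δb = 0.17 m, d̄ = (0.45+0.00)/2 = 0.225, v̄ = (0.42+0.00)/2 = 0.21 → q = 0.17×0.225×0.21 = 0.008033 m³/s
Q = Σ q = 1.092 m³/s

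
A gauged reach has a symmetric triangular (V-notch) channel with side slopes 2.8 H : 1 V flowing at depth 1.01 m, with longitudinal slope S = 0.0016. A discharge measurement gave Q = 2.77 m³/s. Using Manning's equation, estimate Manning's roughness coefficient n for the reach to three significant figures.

0.0251

A = z·y² = 2.8×1.01² = 2.856 m²
P = 2y√(1+z²) = 2×1.01×√(1+2.8²) = 6.006 m
R = A/P = 2.856/6.006 = 0.4756 m
n = (1/Q)·A·R^(2/3)·S^(1/2) = (1/2.77) × 2.856 × 0.6093 × 0.04000 = 0.02513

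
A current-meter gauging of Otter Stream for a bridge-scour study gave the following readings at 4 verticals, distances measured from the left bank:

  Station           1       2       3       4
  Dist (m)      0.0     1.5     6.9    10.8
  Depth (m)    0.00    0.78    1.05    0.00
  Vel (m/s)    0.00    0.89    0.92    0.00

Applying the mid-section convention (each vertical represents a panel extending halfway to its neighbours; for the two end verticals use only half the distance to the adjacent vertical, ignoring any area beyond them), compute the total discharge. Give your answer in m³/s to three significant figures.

6.89 m³/s

w_2 = (6.9 − 0.0)/2 = 3.45 m; q_2 = 0.89 × 0.78 × 3.45 = 2.395 m³/s
w_3 = (10.8 − 1.5)/2 = 4.65 m; q_3 = 0.92 × 1.05 × 4.65 = 4.492 m³/s
Stations 1, 4 contribute zero (depth or velocity is 0).
Q = Σ qᵢ = 6.887 m³/s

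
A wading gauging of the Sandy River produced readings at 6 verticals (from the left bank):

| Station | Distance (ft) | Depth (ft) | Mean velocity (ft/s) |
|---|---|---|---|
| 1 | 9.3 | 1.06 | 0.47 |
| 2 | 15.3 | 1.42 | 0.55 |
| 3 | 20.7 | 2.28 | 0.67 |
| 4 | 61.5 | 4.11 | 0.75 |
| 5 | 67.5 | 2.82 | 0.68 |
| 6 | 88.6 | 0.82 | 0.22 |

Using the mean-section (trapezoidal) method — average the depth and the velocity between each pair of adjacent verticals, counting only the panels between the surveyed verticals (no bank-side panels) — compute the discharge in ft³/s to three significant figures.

135 ft³/s

Panel 1-2: Δb = 6 ft, d̄ = (1.06+1.42)/2 = 1.24, v̄ = (0.47+0.55)/2 = 0.51 → q = 6×1.24×0.51 = 3.794 ft³/s
Panel 2-3: Δb = 5.4 ft, d̄ = (1.42+2.28)/2 = 1.85, v̄ = (0.55+0.67)/2 = 0.61 → q = 5.4×1.85×0.61 = 6.094 ft³/s
Panel 3-4: Δb = 40.8 ft, d̄ = (2.28+4.11)/2 = 3.195, v̄ = (0.67+0.75)/2 = 0.71 → q = 40.8×3.195×0.71 = 92.55 ft³/s
Panel 4-5: Δb = 6 ft, d̄ = (4.11+2.82)/2 = 3.465, v̄ = (0.75+0.68)/2 = 0.715 → q = 6×3.465×0.715 = 14.86 ft³/s
Panel 5-6: Δb = 21.1 ft, d̄ = (2.82+0.82)/2 = 1.82, v̄ = (0.68+0.22)/2 = 0.45 → q = 21.1×1.82×0.45 = 17.28 ft³/s
Q = Σ q = 134.6 ft³/s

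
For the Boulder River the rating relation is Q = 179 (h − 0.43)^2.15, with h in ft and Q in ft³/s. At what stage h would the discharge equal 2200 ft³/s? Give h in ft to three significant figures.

3.64 ft

h − h₀ = (Q/C)^(1/b) = (2200/179)^(1/2.15) = 3.212 ft
h = 0.43 + 3.212 = 3.642 ft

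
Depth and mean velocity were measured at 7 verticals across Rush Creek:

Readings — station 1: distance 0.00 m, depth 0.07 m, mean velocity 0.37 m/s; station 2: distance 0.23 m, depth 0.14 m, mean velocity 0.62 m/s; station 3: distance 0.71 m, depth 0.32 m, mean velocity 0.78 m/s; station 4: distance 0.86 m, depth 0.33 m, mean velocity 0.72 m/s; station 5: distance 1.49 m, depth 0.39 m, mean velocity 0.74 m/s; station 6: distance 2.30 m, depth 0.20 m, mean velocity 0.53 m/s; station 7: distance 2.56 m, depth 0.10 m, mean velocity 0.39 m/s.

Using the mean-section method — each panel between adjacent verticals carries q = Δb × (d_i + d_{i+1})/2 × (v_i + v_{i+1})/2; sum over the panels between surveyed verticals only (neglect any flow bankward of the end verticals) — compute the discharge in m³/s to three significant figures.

Panel 1-2: Δb = 0.23 m, d̄ = (0.07+0.14)/2 = 0.105, v̄ = (0.37+0.62)/2 = 0.495 → q = 0.23×0.105×0.495 = 0.01195 m³/s
Panel 2-3: Δb = 0.48 m, d̄ = (0.14+0.32)/2 = 0.23, v̄ = (0.62+0.78)/2 = 0.7 → q = 0.48×0.23×0.7 = 0.07728 m³/s
Panel 3-4: Δb = 0.15 m, d̄ = (0.32+0.33)/2 = 0.325, v̄ = (0.78+0.72)/2 = 0.75 → q = 0.15×0.325×0.75 = 0.03656 m³/s
Panel 4-5: Δb = 0.63 m, d̄ = (0.33+0.39)/2 = 0.36, v̄ = (0.72+0.74)/2 = 0.73 → q = 0.63×0.36×0.73 = 0.1656 m³/s
Panel 5-6: Δb = 0.81 m, d̄ = (0.39+0.20)/2 = 0.295, v̄ = (0.74+0.53)/2 = 0.635 → q = 0.81×0.295×0.635 = 0.1517 m³/s
Panel 6-7: Δb = 0.26 m, d̄ = (0.20+0.10)/2 = 0.15, v̄ = (0.53+0.39)/2 = 0.46 → q = 0.26×0.15×0.46 = 0.01794 m³/s
Q = Σ q = 0.4610 m³/s

0.461 m³/s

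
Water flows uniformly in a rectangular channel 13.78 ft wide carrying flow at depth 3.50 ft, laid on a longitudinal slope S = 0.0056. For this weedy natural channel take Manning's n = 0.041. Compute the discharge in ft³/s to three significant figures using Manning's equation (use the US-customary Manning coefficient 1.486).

229 ft³/s

A = b·y = 13.78 × 3.50 = 48.23 ft²
P = b + 2y = 13.78 + 2×3.50 = 20.78 ft
R = A/P = 48.23/20.78 = 2.321 ft
Q = (1.486/n)·A·R^(2/3)·S^(1/2) = (1.486/0.041) × 48.23 × 2.321^(2/3) × 0.0056^(1/2) = 229.3 ft³/s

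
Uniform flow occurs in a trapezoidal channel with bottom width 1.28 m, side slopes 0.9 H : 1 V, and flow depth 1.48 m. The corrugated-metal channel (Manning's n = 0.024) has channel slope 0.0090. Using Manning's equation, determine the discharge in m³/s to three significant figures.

12.4 m³/s

A = (b + z·y)·y = (1.28 + 0.9×1.48)×1.48 = 3.866 m²
P = b + 2y√(1+z²) = 1.28 + 2×1.48×√(1+0.9²) = 5.262 m
R = A/P = 3.866/5.262 = 0.7346 m
Q = (1/n)·A·R^(2/3)·S^(1/2) = (1/0.024) × 3.866 × 0.7346^(2/3) × 0.0090^(1/2) = 12.44 m³/s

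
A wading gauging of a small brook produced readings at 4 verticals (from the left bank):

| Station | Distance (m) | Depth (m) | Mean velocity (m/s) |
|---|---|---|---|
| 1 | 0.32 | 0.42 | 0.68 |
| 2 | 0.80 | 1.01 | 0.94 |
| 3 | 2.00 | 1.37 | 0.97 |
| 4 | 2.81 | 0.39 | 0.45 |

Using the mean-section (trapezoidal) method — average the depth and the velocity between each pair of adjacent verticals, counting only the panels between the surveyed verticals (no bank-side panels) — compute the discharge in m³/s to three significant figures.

2.15 m³/s

Panel 1-2: Δb = 0.48 m, d̄ = (0.42+1.01)/2 = 0.715, v̄ = (0.68+0.94)/2 = 0.81 → q = 0.48×0.715×0.81 = 0.2780 m³/s
Panel 2-3: Δb = 1.2 m, d̄ = (1.01+1.37)/2 = 1.19, v̄ = (0.94+0.97)/2 = 0.955 → q = 1.2×1.19×0.955 = 1.364 m³/s
Panel 3-4: Δb = 0.81 m, d̄ = (1.37+0.39)/2 = 0.88, v̄ = (0.97+0.45)/2 = 0.71 → q = 0.81×0.88×0.71 = 0.5061 m³/s
Q = Σ q = 2.148 m³/s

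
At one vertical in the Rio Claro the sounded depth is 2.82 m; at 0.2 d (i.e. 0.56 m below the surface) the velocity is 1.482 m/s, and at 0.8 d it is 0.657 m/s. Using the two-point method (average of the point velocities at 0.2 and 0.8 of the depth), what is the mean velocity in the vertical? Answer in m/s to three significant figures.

v̄ = (1.482 + 0.657) / 2 = 1.070 m/s

1.07 m/s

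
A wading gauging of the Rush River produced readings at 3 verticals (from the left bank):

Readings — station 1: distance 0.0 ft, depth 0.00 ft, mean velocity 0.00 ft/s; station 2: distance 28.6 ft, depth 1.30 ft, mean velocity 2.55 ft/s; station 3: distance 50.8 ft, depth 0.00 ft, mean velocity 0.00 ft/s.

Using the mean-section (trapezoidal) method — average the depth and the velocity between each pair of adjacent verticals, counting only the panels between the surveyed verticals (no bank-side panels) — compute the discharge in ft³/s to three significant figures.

42.1 ft³/s

Panel 1-2: Δb = 28.6 ft, d̄ = (0.00+1.30)/2 = 0.65, v̄ = (0.00+2.55)/2 = 1.275 → q = 28.6×0.65×1.275 = 23.70 ft³/s
Panel 2-3: Δb = 22.2 ft, d̄ = (1.30+0.00)/2 = 0.65, v̄ = (2.55+0.00)/2 = 1.275 → q = 22.2×0.65×1.275 = 18.40 ft³/s
Q = Σ q = 42.10 ft³/s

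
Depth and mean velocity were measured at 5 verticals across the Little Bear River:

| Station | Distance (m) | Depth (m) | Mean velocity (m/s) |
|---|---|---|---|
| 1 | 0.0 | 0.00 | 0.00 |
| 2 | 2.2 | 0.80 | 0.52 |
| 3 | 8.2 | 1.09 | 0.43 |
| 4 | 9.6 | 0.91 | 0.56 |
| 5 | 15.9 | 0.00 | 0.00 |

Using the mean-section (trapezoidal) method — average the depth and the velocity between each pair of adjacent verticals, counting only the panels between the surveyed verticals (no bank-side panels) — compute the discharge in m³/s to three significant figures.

Panel 1-2: Δb = 2.2 m, d̄ = (0.00+0.80)/2 = 0.4, v̄ = (0.00+0.52)/2 = 0.26 → q = 2.2×0.4×0.26 = 0.2288 m³/s
Panel 2-3: Δb = 6 m, d̄ = (0.80+1.09)/2 = 0.945, v̄ = (0.52+0.43)/2 = 0.475 → q = 6×0.945×0.475 = 2.693 m³/s
Panel 3-4: Δb = 1.4 m, d̄ = (1.09+0.91)/2 = 1, v̄ = (0.43+0.56)/2 = 0.495 → q = 1.4×1×0.495 = 0.6930 m³/s
Panel 4-5: Δb = 6.3 m, d̄ = (0.91+0.00)/2 = 0.455, v̄ = (0.56+0.00)/2 = 0.28 → q = 6.3×0.455×0.28 = 0.8026 m³/s
Q = Σ q = 4.418 m³/s

4.42 m³/s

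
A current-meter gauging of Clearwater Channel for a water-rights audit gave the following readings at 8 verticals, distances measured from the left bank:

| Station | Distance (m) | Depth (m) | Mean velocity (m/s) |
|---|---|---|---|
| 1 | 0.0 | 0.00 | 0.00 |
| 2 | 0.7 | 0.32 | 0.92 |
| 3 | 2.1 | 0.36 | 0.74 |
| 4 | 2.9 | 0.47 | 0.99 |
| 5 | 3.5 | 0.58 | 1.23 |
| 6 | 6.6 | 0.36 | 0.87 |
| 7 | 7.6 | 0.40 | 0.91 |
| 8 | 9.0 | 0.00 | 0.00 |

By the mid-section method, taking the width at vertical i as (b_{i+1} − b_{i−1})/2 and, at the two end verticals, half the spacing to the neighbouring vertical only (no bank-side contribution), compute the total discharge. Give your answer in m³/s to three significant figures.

3.33 m³/s

w_2 = (2.1 − 0.0)/2 = 1.05 m; q_2 = 0.92 × 0.32 × 1.05 = 0.3091 m³/s
w_3 = (2.9 − 0.7)/2 = 1.1 m; q_3 = 0.74 × 0.36 × 1.1 = 0.2930 m³/s
w_4 = (3.5 − 2.1)/2 = 0.7 m; q_4 = 0.99 × 0.47 × 0.7 = 0.3257 m³/s
w_5 = (6.6 − 2.9)/2 = 1.85 m; q_5 = 1.23 × 0.58 × 1.85 = 1.320 m³/s
w_6 = (7.6 − 3.5)/2 = 2.05 m; q_6 = 0.87 × 0.36 × 2.05 = 0.6421 m³/s
w_7 = (9.0 − 6.6)/2 = 1.2 m; q_7 = 0.91 × 0.40 × 1.2 = 0.4368 m³/s
Stations 1, 8 contribute zero (depth or velocity is 0).
Q = Σ qᵢ = 3.327 m³/s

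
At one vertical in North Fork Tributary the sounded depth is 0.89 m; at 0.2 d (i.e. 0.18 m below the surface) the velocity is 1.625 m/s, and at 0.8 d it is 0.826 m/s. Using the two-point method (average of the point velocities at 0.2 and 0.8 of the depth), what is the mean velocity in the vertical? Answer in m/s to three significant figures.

v̄ = (1.625 + 0.826) / 2 = 1.226 m/s

1.23 m/s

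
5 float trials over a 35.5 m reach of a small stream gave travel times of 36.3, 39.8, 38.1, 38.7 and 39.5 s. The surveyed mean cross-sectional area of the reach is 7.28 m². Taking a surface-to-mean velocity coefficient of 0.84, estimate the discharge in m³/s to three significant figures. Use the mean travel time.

t̄ = (36.3 + 39.8 + 38.1 + 38.7 + 39.5) / 5 = 38.48 s
v_surface = L / t̄ = 35.5 / 38.48 = 0.9226 m/s
v_mean = 0.84 × 0.9226 = 0.7749 m/s
Q = A × v_mean = 7.28 × 0.7749 = 5.642 m³/s

5.64 m³/s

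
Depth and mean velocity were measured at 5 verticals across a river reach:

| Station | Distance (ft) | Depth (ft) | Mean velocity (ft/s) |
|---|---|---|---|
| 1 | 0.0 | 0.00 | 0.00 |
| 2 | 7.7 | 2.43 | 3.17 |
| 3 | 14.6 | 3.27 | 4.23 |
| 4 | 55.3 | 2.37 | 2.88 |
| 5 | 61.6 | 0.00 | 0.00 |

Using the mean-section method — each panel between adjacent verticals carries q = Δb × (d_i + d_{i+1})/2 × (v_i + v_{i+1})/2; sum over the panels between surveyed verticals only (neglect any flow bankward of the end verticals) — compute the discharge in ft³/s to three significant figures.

Panel 1-2: Δb = 7.7 ft, d̄ = (0.00+2.43)/2 = 1.215, v̄ = (0.00+3.17)/2 = 1.585 → q = 7.7×1.215×1.585 = 14.83 ft³/s
Panel 2-3: Δb = 6.9 ft, d̄ = (2.43+3.27)/2 = 2.85, v̄ = (3.17+4.23)/2 = 3.7 → q = 6.9×2.85×3.7 = 72.76 ft³/s
Panel 3-4: Δb = 40.7 ft, d̄ = (3.27+2.37)/2 = 2.82, v̄ = (4.23+2.88)/2 = 3.555 → q = 40.7×2.82×3.555 = 408.0 ft³/s
Panel 4-5: Δb = 6.3 ft, d̄ = (2.37+0.00)/2 = 1.185, v̄ = (2.88+0.00)/2 = 1.44 → q = 6.3×1.185×1.44 = 10.75 ft³/s
Q = Σ q = 506.4 ft³/s

506 ft³/s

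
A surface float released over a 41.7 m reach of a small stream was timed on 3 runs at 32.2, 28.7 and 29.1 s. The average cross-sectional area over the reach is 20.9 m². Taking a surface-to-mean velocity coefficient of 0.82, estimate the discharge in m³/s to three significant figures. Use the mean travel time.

t̄ = (32.2 + 28.7 + 29.1) / 3 = 30 s
v_surface = L / t̄ = 41.7 / 30 = 1.390 m/s
v_mean = 0.82 × 1.390 = 1.140 m/s
Q = A × v_mean = 20.9 × 1.140 = 23.82 m³/s

23.8 m³/s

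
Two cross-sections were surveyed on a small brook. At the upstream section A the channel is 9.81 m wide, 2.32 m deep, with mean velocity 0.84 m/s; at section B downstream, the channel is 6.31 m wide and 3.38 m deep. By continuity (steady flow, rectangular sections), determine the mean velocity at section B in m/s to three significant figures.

0.896 m/s

Q = A₁V₁ = (9.81×2.32) × 0.84 = 19.12 m³/s
A₂ = 6.31 × 3.38 = 21.33 m²
V₂ = Q/A₂ = 19.12/21.33 = 0.8964 m/s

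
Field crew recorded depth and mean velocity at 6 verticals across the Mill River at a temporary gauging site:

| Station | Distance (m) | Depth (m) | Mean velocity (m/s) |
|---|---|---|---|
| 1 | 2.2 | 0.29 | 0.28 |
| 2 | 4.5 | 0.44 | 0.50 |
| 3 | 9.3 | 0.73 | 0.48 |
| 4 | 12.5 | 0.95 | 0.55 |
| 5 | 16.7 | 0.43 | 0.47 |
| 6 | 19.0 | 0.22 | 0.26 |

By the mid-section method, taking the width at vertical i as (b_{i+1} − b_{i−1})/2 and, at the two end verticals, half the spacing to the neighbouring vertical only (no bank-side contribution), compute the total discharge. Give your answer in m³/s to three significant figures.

w_1 = (4.5 − 2.2)/2 = 1.15 m; q_1 = 0.28 × 0.29 × 1.15 = 0.09338 m³/s
w_2 = (9.3 − 2.2)/2 = 3.55 m; q_2 = 0.50 × 0.44 × 3.55 = 0.7810 m³/s
w_3 = (12.5 − 4.5)/2 = 4 m; q_3 = 0.48 × 0.73 × 4 = 1.402 m³/s
w_4 = (16.7 − 9.3)/2 = 3.7 m; q_4 = 0.55 × 0.95 × 3.7 = 1.933 m³/s
w_5 = (19.0 − 12.5)/2 = 3.25 m; q_5 = 0.47 × 0.43 × 3.25 = 0.6568 m³/s
w_6 = (19.0 − 16.7)/2 = 1.15 m; q_6 = 0.26 × 0.22 × 1.15 = 0.06578 m³/s
Q = Σ qᵢ = 4.932 m³/s

4.93 m³/s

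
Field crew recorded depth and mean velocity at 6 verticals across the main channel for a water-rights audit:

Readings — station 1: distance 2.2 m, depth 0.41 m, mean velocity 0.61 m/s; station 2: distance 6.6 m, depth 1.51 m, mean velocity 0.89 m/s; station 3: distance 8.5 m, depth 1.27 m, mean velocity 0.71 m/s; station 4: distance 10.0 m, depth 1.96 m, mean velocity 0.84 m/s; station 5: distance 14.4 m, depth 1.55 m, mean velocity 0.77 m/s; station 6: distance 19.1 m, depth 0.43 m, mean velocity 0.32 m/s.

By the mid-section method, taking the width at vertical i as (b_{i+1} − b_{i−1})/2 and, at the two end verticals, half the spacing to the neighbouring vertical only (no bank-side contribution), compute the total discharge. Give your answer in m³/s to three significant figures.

16.9 m³/s

w_1 = (6.6 − 2.2)/2 = 2.2 m; q_1 = 0.61 × 0.41 × 2.2 = 0.5502 m³/s
w_2 = (8.5 − 2.2)/2 = 3.15 m; q_2 = 0.89 × 1.51 × 3.15 = 4.233 m³/s
w_3 = (10.0 − 6.6)/2 = 1.7 m; q_3 = 0.71 × 1.27 × 1.7 = 1.533 m³/s
w_4 = (14.4 − 8.5)/2 = 2.95 m; q_4 = 0.84 × 1.96 × 2.95 = 4.857 m³/s
w_5 = (19.1 − 10.0)/2 = 4.55 m; q_5 = 0.77 × 1.55 × 4.55 = 5.430 m³/s
w_6 = (19.1 − 14.4)/2 = 2.35 m; q_6 = 0.32 × 0.43 × 2.35 = 0.3234 m³/s
Q = Σ qᵢ = 16.93 m³/s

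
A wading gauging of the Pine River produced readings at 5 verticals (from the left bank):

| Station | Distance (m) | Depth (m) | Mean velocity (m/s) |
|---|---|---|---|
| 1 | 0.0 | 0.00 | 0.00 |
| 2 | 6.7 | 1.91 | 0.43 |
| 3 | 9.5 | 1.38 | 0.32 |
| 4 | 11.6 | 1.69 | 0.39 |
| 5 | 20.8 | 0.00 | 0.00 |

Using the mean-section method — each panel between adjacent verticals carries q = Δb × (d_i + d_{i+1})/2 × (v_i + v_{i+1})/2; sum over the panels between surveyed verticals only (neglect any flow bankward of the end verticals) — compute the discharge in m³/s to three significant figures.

Panel 1-2: Δb = 6.7 m, d̄ = (0.00+1.91)/2 = 0.955, v̄ = (0.00+0.43)/2 = 0.215 → q = 6.7×0.955×0.215 = 1.376 m³/s
Panel 2-3: Δb = 2.8 m, d̄ = (1.91+1.38)/2 = 1.645, v̄ = (0.43+0.32)/2 = 0.375 → q = 2.8×1.645×0.375 = 1.727 m³/s
Panel 3-4: Δb = 2.1 m, d̄ = (1.38+1.69)/2 = 1.535, v̄ = (0.32+0.39)/2 = 0.355 → q = 2.1×1.535×0.355 = 1.144 m³/s
Panel 4-5: Δb = 9.2 m, d̄ = (1.69+0.00)/2 = 0.845, v̄ = (0.39+0.00)/2 = 0.195 → q = 9.2×0.845×0.195 = 1.516 m³/s
Q = Σ q = 5.763 m³/s

5.76 m³/s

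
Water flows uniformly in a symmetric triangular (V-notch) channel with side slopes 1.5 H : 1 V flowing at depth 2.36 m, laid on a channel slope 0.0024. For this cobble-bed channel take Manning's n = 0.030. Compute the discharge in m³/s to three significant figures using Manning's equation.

13.5 m³/s

A = z·y² = 1.5×2.36² = 8.354 m²
P = 2y√(1+z²) = 2×2.36×√(1+1.5²) = 8.509 m
R = A/P = 8.354/8.509 = 0.9818 m
Q = (1/n)·A·R^(2/3)·S^(1/2) = (1/0.030) × 8.354 × 0.9818^(2/3) × 0.0024^(1/2) = 13.48 m³/s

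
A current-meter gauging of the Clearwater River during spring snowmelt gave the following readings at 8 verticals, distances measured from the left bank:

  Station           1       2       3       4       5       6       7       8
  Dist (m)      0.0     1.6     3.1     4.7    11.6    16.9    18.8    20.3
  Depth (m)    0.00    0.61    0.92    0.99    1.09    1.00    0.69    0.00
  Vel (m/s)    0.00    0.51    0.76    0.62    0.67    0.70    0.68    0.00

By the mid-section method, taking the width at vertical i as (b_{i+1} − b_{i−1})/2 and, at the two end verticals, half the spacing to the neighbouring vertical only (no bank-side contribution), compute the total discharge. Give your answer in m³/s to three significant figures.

11.9 m³/s

w_2 = (3.1 − 0.0)/2 = 1.55 m; q_2 = 0.51 × 0.61 × 1.55 = 0.4822 m³/s
w_3 = (4.7 − 1.6)/2 = 1.55 m; q_3 = 0.76 × 0.92 × 1.55 = 1.084 m³/s
w_4 = (11.6 − 3.1)/2 = 4.25 m; q_4 = 0.62 × 0.99 × 4.25 = 2.609 m³/s
w_5 = (16.9 − 4.7)/2 = 6.1 m; q_5 = 0.67 × 1.09 × 6.1 = 4.455 m³/s
w_6 = (18.8 − 11.6)/2 = 3.6 m; q_6 = 0.70 × 1.00 × 3.6 = 2.520 m³/s
w_7 = (20.3 − 16.9)/2 = 1.7 m; q_7 = 0.68 × 0.69 × 1.7 = 0.7976 m³/s
Stations 1, 8 contribute zero (depth or velocity is 0).
Q = Σ qᵢ = 11.95 m³/s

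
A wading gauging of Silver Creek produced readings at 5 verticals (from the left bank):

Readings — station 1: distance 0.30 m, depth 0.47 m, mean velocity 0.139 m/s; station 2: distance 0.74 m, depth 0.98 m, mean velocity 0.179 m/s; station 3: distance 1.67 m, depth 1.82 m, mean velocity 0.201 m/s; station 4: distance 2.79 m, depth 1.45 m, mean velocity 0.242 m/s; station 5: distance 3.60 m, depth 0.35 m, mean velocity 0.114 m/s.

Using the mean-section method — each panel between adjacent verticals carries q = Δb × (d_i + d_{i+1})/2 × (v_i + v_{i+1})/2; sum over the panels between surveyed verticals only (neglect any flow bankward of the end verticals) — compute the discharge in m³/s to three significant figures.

0.833 m³/s

Panel 1-2: Δb = 0.44 m, d̄ = (0.47+0.98)/2 = 0.725, v̄ = (0.139+0.179)/2 = 0.159 → q = 0.44×0.725×0.159 = 0.05072 m³/s
Panel 2-3: Δb = 0.93 m, d̄ = (0.98+1.82)/2 = 1.4, v̄ = (0.179+0.201)/2 = 0.19 → q = 0.93×1.4×0.19 = 0.2474 m³/s
Panel 3-4: Δb = 1.12 m, d̄ = (1.82+1.45)/2 = 1.635, v̄ = (0.201+0.242)/2 = 0.2215 → q = 1.12×1.635×0.2215 = 0.4056 m³/s
Panel 4-5: Δb = 0.81 m, d̄ = (1.45+0.35)/2 = 0.9, v̄ = (0.242+0.114)/2 = 0.178 → q = 0.81×0.9×0.178 = 0.1298 m³/s
Q = Σ q = 0.8335 m³/s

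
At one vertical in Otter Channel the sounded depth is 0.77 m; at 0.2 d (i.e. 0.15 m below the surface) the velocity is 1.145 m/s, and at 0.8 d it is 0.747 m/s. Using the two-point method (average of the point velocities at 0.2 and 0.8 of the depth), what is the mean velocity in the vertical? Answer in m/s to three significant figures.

v̄ = (1.145 + 0.747) / 2 = 0.9460 m/s

0.946 m/s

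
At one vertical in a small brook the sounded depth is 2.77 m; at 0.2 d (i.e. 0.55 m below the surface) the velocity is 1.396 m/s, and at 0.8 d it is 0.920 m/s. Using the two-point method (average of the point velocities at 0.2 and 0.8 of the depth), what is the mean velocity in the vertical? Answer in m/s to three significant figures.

v̄ = (1.396 + 0.920) / 2 = 1.158 m/s

1.16 m/s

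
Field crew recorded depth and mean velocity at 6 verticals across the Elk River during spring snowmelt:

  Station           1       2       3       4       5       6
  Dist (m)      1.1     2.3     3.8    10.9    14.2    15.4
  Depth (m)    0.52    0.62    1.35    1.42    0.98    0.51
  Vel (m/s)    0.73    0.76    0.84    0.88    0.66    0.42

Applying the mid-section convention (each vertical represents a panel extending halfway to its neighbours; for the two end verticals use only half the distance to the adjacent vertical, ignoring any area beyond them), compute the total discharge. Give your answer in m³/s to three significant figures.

13.8 m³/s

w_1 = (2.3 − 1.1)/2 = 0.6 m; q_1 = 0.73 × 0.52 × 0.6 = 0.2278 m³/s
w_2 = (3.8 − 1.1)/2 = 1.35 m; q_2 = 0.76 × 0.62 × 1.35 = 0.6361 m³/s
w_3 = (10.9 − 2.3)/2 = 4.3 m; q_3 = 0.84 × 1.35 × 4.3 = 4.876 m³/s
w_4 = (14.2 − 3.8)/2 = 5.2 m; q_4 = 0.88 × 1.42 × 5.2 = 6.498 m³/s
w_5 = (15.4 − 10.9)/2 = 2.25 m; q_5 = 0.66 × 0.98 × 2.25 = 1.455 m³/s
w_6 = (15.4 − 14.2)/2 = 0.6 m; q_6 = 0.42 × 0.51 × 0.6 = 0.1285 m³/s
Q = Σ qᵢ = 13.82 m³/s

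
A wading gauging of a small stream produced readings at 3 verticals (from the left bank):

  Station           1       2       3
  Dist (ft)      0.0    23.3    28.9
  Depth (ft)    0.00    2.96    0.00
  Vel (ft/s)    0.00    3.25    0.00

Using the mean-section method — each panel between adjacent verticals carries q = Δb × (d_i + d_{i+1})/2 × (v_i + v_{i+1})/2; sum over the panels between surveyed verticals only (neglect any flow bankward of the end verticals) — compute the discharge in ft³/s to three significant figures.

69.5 ft³/s

Panel 1-2: Δb = 23.3 ft, d̄ = (0.00+2.96)/2 = 1.48, v̄ = (0.00+3.25)/2 = 1.625 → q = 23.3×1.48×1.625 = 56.04 ft³/s
Panel 2-3: Δb = 5.6 ft, d̄ = (2.96+0.00)/2 = 1.48, v̄ = (3.25+0.00)/2 = 1.625 → q = 5.6×1.48×1.625 = 13.47 ft³/s
Q = Σ q = 69.50 ft³/s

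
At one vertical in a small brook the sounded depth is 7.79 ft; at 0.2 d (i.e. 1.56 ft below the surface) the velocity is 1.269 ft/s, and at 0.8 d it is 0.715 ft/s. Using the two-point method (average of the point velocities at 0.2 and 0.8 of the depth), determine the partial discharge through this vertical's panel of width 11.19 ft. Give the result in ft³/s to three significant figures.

v̄ = (1.269 + 0.715) / 2 = 0.9920 ft/s
q = v̄ × d × w = 0.9920 × 7.79 × 11.19 = 86.47 ft³/s

86.5 ft³/s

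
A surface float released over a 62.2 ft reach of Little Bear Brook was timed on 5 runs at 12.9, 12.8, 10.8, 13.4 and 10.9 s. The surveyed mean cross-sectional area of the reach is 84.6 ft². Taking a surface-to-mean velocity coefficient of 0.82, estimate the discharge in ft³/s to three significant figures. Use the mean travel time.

t̄ = (12.9 + 12.8 + 10.8 + 13.4 + 10.9) / 5 = 12.16 s
v_surface = L / t̄ = 62.2 / 12.16 = 5.115 ft/s
v_mean = 0.82 × 5.115 = 4.194 ft/s
Q = A × v_mean = 84.6 × 4.194 = 354.8 ft³/s

355 ft³/s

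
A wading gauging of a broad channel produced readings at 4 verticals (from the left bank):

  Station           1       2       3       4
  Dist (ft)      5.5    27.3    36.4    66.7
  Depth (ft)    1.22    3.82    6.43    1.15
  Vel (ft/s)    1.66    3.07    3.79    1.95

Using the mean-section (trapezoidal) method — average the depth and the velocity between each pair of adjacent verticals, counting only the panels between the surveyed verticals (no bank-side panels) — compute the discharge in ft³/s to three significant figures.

Panel 1-2: Δb = 21.8 ft, d̄ = (1.22+3.82)/2 = 2.52, v̄ = (1.66+3.07)/2 = 2.365 → q = 21.8×2.52×2.365 = 129.9 ft³/s
Panel 2-3: Δb = 9.1 ft, d̄ = (3.82+6.43)/2 = 5.125, v̄ = (3.07+3.79)/2 = 3.43 → q = 9.1×5.125×3.43 = 160.0 ft³/s
Panel 3-4: Δb = 30.3 ft, d̄ = (6.43+1.15)/2 = 3.79, v̄ = (3.79+1.95)/2 = 2.87 → q = 30.3×3.79×2.87 = 329.6 ft³/s
Q = Σ q = 619.5 ft³/s

619 ft³/s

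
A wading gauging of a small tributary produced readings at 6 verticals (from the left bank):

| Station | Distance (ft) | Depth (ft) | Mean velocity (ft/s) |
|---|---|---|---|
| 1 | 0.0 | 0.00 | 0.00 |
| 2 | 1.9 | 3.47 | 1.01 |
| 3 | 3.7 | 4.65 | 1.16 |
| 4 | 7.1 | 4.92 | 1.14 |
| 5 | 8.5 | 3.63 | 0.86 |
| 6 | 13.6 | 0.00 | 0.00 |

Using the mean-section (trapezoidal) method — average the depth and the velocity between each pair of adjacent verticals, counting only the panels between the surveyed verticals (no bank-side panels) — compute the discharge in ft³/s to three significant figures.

38.3 ft³/s

Panel 1-2: Δb = 1.9 ft, d̄ = (0.00+3.47)/2 = 1.735, v̄ = (0.00+1.01)/2 = 0.505 → q = 1.9×1.735×0.505 = 1.665 ft³/s
Panel 2-3: Δb = 1.8 ft, d̄ = (3.47+4.65)/2 = 4.06, v̄ = (1.01+1.16)/2 = 1.085 → q = 1.8×4.06×1.085 = 7.929 ft³/s
Panel 3-4: Δb = 3.4 ft, d̄ = (4.65+4.92)/2 = 4.785, v̄ = (1.16+1.14)/2 = 1.15 → q = 3.4×4.785×1.15 = 18.71 ft³/s
Panel 4-5: Δb = 1.4 ft, d̄ = (4.92+3.63)/2 = 4.275, v̄ = (1.14+0.86)/2 = 1 → q = 1.4×4.275×1 = 5.985 ft³/s
Panel 5-6: Δb = 5.1 ft, d̄ = (3.63+0.00)/2 = 1.815, v̄ = (0.86+0.00)/2 = 0.43 → q = 5.1×1.815×0.43 = 3.980 ft³/s
Q = Σ q = 38.27 ft³/s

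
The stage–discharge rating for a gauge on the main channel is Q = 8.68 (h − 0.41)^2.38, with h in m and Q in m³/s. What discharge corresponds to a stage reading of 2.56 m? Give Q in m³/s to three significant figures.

Q = 8.68 × (2.56 − 0.41)^2.38 = 8.68 × 2.15^2.38 = 53.67 m³/s

53.7 m³/s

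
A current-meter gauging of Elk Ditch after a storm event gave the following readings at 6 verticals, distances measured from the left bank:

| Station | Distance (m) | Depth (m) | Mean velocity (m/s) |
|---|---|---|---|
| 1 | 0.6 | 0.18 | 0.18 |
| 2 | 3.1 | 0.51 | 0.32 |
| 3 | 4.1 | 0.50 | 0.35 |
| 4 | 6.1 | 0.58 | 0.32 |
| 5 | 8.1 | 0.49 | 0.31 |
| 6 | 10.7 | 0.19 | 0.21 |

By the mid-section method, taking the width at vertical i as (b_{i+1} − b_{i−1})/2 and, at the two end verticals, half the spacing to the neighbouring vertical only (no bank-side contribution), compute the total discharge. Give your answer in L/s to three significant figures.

1360 L/s

w_1 = (3.1 − 0.6)/2 = 1.25 m; q_1 = 0.18 × 0.18 × 1.25 = 0.04050 m³/s
w_2 = (4.1 − 0.6)/2 = 1.75 m; q_2 = 0.32 × 0.51 × 1.75 = 0.2856 m³/s
w_3 = (6.1 − 3.1)/2 = 1.5 m; q_3 = 0.35 × 0.50 × 1.5 = 0.2625 m³/s
w_4 = (8.1 − 4.1)/2 = 2 m; q_4 = 0.32 × 0.58 × 2 = 0.3712 m³/s
w_5 = (10.7 − 6.1)/2 = 2.3 m; q_5 = 0.31 × 0.49 × 2.3 = 0.3494 m³/s
w_6 = (10.7 − 8.1)/2 = 1.3 m; q_6 = 0.21 × 0.19 × 1.3 = 0.05187 m³/s
Q = Σ qᵢ = 1.361 m³/s
= 1.361 × 1000 = 1361 L/s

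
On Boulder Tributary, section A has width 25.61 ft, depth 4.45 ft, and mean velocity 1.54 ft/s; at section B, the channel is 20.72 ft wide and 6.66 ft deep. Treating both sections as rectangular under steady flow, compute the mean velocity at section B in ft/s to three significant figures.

1.27 ft/s

Q = A₁V₁ = (25.61×4.45) × 1.54 = 175.5 ft³/s
A₂ = 20.72 × 6.66 = 138.0 ft²
V₂ = Q/A₂ = 175.5/138.0 = 1.272 ft/s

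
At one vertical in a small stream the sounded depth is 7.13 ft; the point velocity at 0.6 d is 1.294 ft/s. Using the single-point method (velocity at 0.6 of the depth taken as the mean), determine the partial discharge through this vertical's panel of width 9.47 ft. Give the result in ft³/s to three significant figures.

87.4 ft³/s

v̄ = v₀.₆ = 1.294 ft/s
q = v̄ × d × w = 1.294 × 7.13 × 9.47 = 87.37 ft³/s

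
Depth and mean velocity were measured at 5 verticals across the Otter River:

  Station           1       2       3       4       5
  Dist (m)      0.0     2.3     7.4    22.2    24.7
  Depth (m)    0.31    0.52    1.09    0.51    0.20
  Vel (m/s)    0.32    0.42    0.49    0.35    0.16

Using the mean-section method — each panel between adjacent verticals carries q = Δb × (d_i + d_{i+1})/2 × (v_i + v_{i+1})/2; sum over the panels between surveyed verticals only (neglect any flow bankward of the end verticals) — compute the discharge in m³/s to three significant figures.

7.42 m³/s

Panel 1-2: Δb = 2.3 m, d̄ = (0.31+0.52)/2 = 0.415, v̄ = (0.32+0.42)/2 = 0.37 → q = 2.3×0.415×0.37 = 0.3532 m³/s
Panel 2-3: Δb = 5.1 m, d̄ = (0.52+1.09)/2 = 0.805, v̄ = (0.42+0.49)/2 = 0.455 → q = 5.1×0.805×0.455 = 1.868 m³/s
Panel 3-4: Δb = 14.8 m, d̄ = (1.09+0.51)/2 = 0.8, v̄ = (0.49+0.35)/2 = 0.42 → q = 14.8×0.8×0.42 = 4.973 m³/s
Panel 4-5: Δb = 2.5 m, d̄ = (0.51+0.20)/2 = 0.355, v̄ = (0.35+0.16)/2 = 0.255 → q = 2.5×0.355×0.255 = 0.2263 m³/s
Q = Σ q = 7.420 m³/s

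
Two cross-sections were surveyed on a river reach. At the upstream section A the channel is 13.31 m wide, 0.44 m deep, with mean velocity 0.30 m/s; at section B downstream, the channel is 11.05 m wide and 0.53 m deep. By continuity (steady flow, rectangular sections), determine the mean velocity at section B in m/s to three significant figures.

0.300 m/s

Q = A₁V₁ = (13.31×0.44) × 0.30 = 1.757 m³/s
A₂ = 11.05 × 0.53 = 5.857 m²
V₂ = Q/A₂ = 1.757/5.857 = 0.3000 m/s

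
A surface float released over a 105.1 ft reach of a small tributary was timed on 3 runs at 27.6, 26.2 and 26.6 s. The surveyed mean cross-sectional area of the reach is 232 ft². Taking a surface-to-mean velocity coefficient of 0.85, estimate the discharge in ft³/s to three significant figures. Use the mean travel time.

t̄ = (27.6 + 26.2 + 26.6) / 3 = 26.8 s
v_surface = L / t̄ = 105.1 / 26.8 = 3.922 ft/s
v_mean = 0.85 × 3.922 = 3.333 ft/s
Q = A × v_mean = 232 × 3.333 = 773.3 ft³/s

773 ft³/s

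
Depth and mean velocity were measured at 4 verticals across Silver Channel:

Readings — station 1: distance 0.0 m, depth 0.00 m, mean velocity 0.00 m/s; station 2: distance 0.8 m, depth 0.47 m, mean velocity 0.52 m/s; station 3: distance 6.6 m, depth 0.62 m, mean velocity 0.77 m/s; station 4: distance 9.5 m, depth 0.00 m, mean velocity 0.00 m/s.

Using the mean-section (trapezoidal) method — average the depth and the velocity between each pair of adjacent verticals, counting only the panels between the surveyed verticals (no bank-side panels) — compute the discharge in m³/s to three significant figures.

Panel 1-2: Δb = 0.8 m, d̄ = (0.00+0.47)/2 = 0.235, v̄ = (0.00+0.52)/2 = 0.26 → q = 0.8×0.235×0.26 = 0.04888 m³/s
Panel 2-3: Δb = 5.8 m, d̄ = (0.47+0.62)/2 = 0.545, v̄ = (0.52+0.77)/2 = 0.645 → q = 5.8×0.545×0.645 = 2.039 m³/s
Panel 3-4: Δb = 2.9 m, d̄ = (0.62+0.00)/2 = 0.31, v̄ = (0.77+0.00)/2 = 0.385 → q = 2.9×0.31×0.385 = 0.3461 m³/s
Q = Σ q = 2.434 m³/s

2.43 m³/s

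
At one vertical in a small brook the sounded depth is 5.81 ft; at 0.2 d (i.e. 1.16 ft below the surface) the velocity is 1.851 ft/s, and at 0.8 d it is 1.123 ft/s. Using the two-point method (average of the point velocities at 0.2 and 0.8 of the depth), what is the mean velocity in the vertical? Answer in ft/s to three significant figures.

1.49 ft/s

v̄ = (1.851 + 1.123) / 2 = 1.487 ft/s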